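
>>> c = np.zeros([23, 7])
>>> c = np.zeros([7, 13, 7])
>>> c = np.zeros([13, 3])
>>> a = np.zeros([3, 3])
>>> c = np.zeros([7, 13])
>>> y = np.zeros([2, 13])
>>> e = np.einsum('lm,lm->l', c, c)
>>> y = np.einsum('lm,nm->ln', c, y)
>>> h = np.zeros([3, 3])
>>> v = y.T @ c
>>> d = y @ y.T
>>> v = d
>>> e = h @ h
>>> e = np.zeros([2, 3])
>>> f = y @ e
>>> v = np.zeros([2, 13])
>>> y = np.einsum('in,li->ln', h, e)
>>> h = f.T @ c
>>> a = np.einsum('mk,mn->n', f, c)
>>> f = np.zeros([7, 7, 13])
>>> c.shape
(7, 13)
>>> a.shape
(13,)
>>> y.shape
(2, 3)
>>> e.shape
(2, 3)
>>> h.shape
(3, 13)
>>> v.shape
(2, 13)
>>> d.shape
(7, 7)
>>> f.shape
(7, 7, 13)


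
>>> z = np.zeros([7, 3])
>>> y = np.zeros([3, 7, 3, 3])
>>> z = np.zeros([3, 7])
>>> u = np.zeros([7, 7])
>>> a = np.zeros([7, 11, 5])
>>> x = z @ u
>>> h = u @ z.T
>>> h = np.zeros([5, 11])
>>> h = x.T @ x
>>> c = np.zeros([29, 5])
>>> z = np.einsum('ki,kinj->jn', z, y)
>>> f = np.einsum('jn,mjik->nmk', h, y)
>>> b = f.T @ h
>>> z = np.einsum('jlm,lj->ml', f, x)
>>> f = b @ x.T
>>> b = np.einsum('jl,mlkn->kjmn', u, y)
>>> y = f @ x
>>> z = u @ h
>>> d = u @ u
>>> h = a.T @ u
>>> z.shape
(7, 7)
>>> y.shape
(3, 3, 7)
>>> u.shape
(7, 7)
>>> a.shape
(7, 11, 5)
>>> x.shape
(3, 7)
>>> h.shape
(5, 11, 7)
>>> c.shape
(29, 5)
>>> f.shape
(3, 3, 3)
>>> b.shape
(3, 7, 3, 3)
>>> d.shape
(7, 7)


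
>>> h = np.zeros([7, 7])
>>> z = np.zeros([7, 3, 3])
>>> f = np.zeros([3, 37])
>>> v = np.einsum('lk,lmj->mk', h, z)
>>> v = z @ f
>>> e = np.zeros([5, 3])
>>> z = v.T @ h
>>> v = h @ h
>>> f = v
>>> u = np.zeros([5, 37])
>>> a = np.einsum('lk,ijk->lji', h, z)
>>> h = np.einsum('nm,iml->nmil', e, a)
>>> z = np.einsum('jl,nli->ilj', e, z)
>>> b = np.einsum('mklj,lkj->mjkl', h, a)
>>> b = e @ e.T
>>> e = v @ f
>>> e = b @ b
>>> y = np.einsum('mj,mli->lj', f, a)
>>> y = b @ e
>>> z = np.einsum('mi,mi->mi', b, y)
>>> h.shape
(5, 3, 7, 37)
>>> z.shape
(5, 5)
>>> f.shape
(7, 7)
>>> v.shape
(7, 7)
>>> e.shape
(5, 5)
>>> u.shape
(5, 37)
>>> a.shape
(7, 3, 37)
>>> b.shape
(5, 5)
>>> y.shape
(5, 5)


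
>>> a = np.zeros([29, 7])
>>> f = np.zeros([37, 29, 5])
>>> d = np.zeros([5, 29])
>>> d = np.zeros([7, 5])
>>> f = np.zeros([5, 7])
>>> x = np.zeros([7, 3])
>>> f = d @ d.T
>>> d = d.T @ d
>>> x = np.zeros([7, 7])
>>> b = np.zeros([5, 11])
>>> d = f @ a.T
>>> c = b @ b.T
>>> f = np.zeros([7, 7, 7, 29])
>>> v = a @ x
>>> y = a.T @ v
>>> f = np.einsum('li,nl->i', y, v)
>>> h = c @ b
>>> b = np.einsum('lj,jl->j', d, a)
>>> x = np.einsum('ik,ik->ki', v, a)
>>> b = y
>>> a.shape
(29, 7)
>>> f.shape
(7,)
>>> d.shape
(7, 29)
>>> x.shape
(7, 29)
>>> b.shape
(7, 7)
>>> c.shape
(5, 5)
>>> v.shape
(29, 7)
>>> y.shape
(7, 7)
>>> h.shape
(5, 11)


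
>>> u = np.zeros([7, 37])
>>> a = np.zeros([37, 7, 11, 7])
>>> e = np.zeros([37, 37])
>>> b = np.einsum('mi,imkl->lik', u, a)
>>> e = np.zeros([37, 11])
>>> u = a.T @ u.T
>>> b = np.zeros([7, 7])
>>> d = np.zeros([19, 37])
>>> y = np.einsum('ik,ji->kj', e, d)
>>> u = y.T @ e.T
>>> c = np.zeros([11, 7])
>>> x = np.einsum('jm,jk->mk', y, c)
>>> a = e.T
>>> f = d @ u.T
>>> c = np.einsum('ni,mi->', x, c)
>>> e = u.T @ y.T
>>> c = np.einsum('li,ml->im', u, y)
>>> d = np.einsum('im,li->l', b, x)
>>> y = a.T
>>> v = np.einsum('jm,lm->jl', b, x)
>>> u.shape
(19, 37)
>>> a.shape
(11, 37)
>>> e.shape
(37, 11)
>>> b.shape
(7, 7)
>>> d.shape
(19,)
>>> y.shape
(37, 11)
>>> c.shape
(37, 11)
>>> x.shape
(19, 7)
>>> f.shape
(19, 19)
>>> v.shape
(7, 19)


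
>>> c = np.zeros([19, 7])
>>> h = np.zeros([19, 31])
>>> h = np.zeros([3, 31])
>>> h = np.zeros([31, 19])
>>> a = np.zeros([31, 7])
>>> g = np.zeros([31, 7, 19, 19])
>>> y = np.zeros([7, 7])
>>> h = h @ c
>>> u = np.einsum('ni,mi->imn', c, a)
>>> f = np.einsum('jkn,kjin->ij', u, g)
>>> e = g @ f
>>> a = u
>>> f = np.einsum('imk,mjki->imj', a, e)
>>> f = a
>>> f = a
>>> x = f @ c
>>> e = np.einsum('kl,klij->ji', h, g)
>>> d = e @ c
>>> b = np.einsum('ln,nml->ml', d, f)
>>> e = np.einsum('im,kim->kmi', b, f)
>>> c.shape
(19, 7)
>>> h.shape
(31, 7)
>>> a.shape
(7, 31, 19)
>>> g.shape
(31, 7, 19, 19)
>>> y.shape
(7, 7)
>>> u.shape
(7, 31, 19)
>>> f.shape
(7, 31, 19)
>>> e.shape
(7, 19, 31)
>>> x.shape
(7, 31, 7)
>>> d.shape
(19, 7)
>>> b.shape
(31, 19)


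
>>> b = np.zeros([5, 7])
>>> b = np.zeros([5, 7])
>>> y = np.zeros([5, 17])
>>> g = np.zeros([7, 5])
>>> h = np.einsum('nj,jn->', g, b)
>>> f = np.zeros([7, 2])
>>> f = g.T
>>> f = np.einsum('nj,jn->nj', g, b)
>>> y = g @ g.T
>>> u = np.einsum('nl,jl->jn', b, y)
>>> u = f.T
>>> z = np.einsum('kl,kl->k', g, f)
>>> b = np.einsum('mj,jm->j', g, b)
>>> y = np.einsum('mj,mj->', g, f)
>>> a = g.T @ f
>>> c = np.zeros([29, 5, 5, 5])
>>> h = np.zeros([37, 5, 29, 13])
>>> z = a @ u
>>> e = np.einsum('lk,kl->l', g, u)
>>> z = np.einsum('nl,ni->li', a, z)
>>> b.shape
(5,)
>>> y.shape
()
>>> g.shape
(7, 5)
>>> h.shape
(37, 5, 29, 13)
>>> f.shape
(7, 5)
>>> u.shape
(5, 7)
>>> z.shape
(5, 7)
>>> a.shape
(5, 5)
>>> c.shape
(29, 5, 5, 5)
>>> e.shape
(7,)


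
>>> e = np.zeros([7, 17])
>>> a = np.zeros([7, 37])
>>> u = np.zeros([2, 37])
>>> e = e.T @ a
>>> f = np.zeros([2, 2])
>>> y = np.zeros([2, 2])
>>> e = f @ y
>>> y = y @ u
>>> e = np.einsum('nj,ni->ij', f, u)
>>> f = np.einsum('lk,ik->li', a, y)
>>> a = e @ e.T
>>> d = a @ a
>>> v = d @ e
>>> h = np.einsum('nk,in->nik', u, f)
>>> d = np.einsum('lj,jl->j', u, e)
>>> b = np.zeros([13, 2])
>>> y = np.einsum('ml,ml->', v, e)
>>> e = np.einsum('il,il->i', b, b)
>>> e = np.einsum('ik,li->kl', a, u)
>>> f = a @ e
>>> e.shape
(37, 2)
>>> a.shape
(37, 37)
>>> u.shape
(2, 37)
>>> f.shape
(37, 2)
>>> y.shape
()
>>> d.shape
(37,)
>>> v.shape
(37, 2)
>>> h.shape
(2, 7, 37)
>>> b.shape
(13, 2)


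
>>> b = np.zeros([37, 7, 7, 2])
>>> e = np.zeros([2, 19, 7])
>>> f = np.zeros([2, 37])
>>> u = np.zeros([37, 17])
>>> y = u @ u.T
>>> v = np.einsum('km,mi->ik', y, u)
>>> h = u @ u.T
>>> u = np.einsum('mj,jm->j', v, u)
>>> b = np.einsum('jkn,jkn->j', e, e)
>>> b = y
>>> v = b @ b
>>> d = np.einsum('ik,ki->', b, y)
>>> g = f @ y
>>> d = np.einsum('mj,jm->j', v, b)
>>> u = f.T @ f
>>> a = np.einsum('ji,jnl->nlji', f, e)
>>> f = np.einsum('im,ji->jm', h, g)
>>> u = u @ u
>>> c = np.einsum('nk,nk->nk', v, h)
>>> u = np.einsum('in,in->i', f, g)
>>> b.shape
(37, 37)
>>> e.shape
(2, 19, 7)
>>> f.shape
(2, 37)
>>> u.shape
(2,)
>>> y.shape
(37, 37)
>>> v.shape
(37, 37)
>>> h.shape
(37, 37)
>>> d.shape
(37,)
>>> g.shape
(2, 37)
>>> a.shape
(19, 7, 2, 37)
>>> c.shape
(37, 37)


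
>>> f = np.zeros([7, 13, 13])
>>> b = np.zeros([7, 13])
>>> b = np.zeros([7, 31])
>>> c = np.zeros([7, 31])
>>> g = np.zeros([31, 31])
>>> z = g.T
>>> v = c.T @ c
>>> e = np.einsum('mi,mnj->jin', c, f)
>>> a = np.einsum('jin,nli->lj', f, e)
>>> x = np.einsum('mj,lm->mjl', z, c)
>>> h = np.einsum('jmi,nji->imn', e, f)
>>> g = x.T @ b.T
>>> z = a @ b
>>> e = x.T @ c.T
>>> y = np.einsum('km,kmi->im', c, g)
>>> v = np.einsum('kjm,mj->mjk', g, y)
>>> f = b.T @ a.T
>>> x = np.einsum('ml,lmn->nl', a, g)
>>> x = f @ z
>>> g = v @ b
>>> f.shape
(31, 31)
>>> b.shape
(7, 31)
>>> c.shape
(7, 31)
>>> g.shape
(7, 31, 31)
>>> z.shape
(31, 31)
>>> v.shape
(7, 31, 7)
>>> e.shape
(7, 31, 7)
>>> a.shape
(31, 7)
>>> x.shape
(31, 31)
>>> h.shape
(13, 31, 7)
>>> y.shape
(7, 31)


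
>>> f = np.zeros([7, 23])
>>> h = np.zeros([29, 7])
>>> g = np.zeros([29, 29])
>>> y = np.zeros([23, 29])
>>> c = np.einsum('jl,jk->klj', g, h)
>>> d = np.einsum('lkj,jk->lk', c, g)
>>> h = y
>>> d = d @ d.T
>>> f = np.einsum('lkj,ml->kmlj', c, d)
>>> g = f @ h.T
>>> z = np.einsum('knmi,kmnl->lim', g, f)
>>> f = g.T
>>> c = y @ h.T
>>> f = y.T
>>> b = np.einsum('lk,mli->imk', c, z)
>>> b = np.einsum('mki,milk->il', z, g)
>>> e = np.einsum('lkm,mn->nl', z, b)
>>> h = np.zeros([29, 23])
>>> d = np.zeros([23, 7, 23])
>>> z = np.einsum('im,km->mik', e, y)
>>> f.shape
(29, 23)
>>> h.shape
(29, 23)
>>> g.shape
(29, 7, 7, 23)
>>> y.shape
(23, 29)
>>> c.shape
(23, 23)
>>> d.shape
(23, 7, 23)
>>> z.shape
(29, 7, 23)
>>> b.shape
(7, 7)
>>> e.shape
(7, 29)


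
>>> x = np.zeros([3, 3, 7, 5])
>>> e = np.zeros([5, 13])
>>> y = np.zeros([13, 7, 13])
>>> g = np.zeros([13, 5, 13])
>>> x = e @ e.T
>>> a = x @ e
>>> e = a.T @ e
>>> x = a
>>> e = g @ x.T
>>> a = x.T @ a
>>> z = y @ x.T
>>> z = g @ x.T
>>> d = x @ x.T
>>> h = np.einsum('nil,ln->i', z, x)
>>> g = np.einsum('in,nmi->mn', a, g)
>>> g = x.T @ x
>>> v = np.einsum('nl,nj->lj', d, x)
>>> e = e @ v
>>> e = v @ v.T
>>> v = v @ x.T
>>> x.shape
(5, 13)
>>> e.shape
(5, 5)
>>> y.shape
(13, 7, 13)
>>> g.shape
(13, 13)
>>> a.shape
(13, 13)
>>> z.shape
(13, 5, 5)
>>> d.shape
(5, 5)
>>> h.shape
(5,)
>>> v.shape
(5, 5)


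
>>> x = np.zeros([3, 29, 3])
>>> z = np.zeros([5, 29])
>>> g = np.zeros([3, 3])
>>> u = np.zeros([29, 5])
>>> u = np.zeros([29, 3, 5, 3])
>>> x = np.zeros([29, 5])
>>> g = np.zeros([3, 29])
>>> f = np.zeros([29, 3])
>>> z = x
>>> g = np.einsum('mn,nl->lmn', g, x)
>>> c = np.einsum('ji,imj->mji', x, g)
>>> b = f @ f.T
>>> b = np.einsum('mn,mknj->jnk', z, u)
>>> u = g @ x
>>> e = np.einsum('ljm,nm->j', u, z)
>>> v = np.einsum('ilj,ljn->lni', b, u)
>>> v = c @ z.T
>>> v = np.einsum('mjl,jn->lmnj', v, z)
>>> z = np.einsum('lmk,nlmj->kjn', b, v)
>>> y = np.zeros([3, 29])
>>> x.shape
(29, 5)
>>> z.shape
(3, 29, 29)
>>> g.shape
(5, 3, 29)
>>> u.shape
(5, 3, 5)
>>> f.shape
(29, 3)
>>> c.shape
(3, 29, 5)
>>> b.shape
(3, 5, 3)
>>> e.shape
(3,)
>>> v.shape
(29, 3, 5, 29)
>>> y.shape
(3, 29)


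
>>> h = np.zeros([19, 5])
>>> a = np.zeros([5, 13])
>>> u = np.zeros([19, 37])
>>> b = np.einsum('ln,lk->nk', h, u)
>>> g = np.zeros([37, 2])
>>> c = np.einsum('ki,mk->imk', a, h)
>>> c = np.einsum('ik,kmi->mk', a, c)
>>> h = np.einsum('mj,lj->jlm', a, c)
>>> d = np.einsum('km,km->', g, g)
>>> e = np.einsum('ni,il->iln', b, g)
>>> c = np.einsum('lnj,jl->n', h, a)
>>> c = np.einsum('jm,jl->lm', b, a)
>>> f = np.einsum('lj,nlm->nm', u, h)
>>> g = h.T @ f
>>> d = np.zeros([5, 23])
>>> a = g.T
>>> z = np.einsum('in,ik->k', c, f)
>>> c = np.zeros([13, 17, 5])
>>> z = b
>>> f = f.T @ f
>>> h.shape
(13, 19, 5)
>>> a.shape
(5, 19, 5)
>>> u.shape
(19, 37)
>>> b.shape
(5, 37)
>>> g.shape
(5, 19, 5)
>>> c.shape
(13, 17, 5)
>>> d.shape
(5, 23)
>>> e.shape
(37, 2, 5)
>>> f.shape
(5, 5)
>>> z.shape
(5, 37)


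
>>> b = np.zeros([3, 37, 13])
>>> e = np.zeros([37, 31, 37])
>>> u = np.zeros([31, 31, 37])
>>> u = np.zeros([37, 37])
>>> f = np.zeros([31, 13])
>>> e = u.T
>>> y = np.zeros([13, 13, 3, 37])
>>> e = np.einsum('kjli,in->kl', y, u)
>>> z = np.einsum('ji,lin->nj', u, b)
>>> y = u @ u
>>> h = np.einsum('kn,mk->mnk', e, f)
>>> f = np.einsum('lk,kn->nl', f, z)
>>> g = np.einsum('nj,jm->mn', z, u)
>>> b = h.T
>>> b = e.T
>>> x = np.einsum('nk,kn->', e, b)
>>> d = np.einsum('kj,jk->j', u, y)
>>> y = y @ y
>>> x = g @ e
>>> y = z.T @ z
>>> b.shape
(3, 13)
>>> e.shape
(13, 3)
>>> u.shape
(37, 37)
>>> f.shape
(37, 31)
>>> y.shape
(37, 37)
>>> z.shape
(13, 37)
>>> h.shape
(31, 3, 13)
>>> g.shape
(37, 13)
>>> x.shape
(37, 3)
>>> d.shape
(37,)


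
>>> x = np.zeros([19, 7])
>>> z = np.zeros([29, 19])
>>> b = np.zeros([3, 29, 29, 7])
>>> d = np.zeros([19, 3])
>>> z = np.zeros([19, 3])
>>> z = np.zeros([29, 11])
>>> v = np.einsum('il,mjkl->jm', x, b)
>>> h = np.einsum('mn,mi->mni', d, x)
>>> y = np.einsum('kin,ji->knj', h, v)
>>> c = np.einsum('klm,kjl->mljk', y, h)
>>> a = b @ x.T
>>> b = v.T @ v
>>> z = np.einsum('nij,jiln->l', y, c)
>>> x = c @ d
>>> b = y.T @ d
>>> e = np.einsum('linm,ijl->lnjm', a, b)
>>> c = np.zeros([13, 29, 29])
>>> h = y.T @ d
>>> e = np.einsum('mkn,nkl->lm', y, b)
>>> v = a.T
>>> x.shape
(29, 7, 3, 3)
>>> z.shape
(3,)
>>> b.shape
(29, 7, 3)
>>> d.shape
(19, 3)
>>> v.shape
(19, 29, 29, 3)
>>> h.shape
(29, 7, 3)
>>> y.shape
(19, 7, 29)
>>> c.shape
(13, 29, 29)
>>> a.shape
(3, 29, 29, 19)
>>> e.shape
(3, 19)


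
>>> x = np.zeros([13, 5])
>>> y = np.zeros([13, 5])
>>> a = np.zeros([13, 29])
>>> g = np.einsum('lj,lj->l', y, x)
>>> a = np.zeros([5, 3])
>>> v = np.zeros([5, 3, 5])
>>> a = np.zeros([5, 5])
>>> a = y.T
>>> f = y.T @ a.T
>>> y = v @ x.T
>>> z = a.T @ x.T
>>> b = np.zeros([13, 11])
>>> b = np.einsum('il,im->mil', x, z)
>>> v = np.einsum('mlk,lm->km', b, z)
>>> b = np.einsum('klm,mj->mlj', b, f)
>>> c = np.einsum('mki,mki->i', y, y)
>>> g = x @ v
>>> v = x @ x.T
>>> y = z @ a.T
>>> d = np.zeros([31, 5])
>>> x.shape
(13, 5)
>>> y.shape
(13, 5)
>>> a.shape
(5, 13)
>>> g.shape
(13, 13)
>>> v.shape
(13, 13)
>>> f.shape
(5, 5)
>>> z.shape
(13, 13)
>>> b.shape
(5, 13, 5)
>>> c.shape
(13,)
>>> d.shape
(31, 5)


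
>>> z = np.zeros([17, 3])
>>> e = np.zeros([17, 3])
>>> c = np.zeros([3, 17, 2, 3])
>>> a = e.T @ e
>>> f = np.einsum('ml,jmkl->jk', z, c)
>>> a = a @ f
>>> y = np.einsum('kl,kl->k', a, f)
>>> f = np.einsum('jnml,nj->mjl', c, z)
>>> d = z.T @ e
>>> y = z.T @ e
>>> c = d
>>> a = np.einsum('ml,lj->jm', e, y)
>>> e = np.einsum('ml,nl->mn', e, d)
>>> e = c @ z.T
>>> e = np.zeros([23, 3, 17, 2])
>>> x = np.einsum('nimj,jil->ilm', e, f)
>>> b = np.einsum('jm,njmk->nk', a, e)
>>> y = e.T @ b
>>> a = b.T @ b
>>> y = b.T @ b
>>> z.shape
(17, 3)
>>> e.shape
(23, 3, 17, 2)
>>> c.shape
(3, 3)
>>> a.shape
(2, 2)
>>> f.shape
(2, 3, 3)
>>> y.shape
(2, 2)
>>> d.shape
(3, 3)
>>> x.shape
(3, 3, 17)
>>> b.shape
(23, 2)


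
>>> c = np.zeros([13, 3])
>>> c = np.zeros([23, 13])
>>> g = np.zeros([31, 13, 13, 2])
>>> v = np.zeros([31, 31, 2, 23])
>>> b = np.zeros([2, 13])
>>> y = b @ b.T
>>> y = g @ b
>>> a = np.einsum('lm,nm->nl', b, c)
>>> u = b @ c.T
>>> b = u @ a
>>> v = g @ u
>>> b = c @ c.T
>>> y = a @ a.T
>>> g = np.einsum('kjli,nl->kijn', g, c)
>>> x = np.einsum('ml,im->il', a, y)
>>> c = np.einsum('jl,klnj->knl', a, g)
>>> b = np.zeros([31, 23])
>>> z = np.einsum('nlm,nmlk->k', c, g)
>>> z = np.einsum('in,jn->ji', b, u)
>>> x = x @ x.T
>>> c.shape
(31, 13, 2)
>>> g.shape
(31, 2, 13, 23)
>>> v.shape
(31, 13, 13, 23)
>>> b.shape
(31, 23)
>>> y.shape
(23, 23)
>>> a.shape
(23, 2)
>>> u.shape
(2, 23)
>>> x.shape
(23, 23)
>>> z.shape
(2, 31)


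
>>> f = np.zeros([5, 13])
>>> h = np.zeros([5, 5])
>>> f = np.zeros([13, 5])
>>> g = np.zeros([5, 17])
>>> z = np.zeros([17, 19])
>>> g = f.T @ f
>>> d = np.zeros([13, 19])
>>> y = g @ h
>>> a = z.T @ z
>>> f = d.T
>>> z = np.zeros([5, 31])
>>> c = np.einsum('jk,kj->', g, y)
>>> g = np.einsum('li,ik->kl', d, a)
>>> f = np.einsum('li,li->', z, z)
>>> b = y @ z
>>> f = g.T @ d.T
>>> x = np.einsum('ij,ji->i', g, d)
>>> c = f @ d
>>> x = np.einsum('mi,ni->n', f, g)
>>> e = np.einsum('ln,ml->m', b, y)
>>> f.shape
(13, 13)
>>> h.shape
(5, 5)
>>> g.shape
(19, 13)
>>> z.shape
(5, 31)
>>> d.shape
(13, 19)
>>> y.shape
(5, 5)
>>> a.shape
(19, 19)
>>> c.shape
(13, 19)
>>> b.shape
(5, 31)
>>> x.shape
(19,)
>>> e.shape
(5,)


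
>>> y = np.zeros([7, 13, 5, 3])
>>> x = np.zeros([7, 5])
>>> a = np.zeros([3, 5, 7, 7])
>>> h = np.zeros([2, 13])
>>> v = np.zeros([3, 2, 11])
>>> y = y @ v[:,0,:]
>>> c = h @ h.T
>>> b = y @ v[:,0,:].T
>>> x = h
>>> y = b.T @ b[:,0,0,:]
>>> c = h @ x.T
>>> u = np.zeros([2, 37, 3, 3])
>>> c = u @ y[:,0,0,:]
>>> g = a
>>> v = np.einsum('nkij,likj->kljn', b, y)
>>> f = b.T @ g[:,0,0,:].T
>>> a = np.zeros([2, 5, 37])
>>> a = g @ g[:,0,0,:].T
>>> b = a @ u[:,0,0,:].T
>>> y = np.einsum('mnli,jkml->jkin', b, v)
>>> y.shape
(13, 3, 2, 5)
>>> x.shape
(2, 13)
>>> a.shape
(3, 5, 7, 3)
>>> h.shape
(2, 13)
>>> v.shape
(13, 3, 3, 7)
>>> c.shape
(2, 37, 3, 3)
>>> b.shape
(3, 5, 7, 2)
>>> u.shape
(2, 37, 3, 3)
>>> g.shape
(3, 5, 7, 7)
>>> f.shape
(3, 5, 13, 3)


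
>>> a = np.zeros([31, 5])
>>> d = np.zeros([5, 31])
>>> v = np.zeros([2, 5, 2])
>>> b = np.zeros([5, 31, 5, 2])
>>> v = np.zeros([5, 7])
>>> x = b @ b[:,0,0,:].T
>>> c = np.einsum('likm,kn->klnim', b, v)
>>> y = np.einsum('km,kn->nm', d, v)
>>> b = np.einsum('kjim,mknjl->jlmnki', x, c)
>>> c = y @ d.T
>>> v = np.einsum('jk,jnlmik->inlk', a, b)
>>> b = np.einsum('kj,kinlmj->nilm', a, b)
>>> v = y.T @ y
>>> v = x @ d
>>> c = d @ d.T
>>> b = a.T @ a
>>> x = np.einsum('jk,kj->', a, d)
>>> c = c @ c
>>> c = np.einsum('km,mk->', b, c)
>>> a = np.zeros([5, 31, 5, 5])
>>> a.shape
(5, 31, 5, 5)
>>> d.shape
(5, 31)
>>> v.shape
(5, 31, 5, 31)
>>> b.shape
(5, 5)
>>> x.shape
()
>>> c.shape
()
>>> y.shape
(7, 31)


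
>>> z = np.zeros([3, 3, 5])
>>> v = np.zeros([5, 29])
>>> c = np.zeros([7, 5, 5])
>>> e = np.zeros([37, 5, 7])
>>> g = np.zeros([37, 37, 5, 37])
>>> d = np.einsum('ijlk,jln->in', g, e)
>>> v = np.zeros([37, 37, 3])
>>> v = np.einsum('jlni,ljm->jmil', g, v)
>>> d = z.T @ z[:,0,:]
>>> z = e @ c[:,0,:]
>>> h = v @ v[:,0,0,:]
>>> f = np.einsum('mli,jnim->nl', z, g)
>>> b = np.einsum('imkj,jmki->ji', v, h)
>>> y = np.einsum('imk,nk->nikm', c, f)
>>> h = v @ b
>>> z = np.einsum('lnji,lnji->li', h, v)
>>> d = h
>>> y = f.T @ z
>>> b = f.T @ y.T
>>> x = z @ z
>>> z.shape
(37, 37)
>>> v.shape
(37, 3, 37, 37)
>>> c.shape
(7, 5, 5)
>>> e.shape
(37, 5, 7)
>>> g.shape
(37, 37, 5, 37)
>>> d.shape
(37, 3, 37, 37)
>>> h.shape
(37, 3, 37, 37)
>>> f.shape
(37, 5)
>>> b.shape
(5, 5)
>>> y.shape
(5, 37)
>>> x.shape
(37, 37)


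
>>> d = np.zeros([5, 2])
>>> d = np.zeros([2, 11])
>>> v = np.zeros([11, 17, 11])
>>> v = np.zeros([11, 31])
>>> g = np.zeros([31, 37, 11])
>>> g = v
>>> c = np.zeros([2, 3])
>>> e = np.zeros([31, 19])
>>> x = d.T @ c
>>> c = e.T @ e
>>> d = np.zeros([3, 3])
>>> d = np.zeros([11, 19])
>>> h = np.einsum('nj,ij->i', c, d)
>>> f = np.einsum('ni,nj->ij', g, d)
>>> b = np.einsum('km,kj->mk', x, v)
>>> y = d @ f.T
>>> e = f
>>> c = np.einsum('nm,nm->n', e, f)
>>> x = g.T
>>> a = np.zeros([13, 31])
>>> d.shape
(11, 19)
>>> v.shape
(11, 31)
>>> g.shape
(11, 31)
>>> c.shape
(31,)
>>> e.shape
(31, 19)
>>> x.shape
(31, 11)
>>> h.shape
(11,)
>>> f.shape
(31, 19)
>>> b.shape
(3, 11)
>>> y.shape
(11, 31)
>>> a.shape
(13, 31)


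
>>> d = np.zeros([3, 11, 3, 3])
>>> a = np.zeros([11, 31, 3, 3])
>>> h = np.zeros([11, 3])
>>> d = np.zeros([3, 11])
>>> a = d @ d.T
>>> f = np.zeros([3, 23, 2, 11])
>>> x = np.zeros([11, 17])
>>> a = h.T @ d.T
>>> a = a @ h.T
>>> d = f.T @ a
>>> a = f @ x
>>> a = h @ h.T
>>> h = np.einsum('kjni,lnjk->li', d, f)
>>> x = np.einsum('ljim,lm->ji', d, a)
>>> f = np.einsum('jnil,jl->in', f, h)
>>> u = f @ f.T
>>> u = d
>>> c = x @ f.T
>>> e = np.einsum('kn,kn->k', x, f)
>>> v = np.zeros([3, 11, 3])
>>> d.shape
(11, 2, 23, 11)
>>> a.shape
(11, 11)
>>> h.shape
(3, 11)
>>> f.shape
(2, 23)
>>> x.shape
(2, 23)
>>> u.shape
(11, 2, 23, 11)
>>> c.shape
(2, 2)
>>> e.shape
(2,)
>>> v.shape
(3, 11, 3)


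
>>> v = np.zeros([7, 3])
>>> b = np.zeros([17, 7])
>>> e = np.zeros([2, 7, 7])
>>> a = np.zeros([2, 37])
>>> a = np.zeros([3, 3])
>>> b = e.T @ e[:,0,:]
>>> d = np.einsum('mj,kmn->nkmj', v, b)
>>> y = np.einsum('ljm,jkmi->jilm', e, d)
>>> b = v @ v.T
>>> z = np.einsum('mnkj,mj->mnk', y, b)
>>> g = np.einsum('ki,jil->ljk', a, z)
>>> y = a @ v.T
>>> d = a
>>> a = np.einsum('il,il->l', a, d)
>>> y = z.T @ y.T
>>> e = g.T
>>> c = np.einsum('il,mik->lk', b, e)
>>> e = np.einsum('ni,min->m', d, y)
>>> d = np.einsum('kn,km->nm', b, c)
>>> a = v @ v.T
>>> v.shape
(7, 3)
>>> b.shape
(7, 7)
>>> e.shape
(2,)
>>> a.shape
(7, 7)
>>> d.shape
(7, 2)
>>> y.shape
(2, 3, 3)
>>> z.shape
(7, 3, 2)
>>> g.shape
(2, 7, 3)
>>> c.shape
(7, 2)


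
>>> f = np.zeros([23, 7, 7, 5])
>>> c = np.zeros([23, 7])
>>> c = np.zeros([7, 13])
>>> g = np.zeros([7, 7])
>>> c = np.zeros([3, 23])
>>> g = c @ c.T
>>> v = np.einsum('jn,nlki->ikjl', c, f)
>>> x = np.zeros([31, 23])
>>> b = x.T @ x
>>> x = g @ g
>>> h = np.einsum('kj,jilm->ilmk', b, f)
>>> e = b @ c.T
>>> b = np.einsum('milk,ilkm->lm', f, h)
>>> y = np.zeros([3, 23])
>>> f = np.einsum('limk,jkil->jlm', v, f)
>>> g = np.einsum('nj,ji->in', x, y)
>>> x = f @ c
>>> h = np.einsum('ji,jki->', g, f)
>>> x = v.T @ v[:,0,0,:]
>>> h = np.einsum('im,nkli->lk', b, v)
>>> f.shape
(23, 5, 3)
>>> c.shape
(3, 23)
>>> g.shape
(23, 3)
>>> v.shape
(5, 7, 3, 7)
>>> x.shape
(7, 3, 7, 7)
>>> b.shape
(7, 23)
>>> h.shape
(3, 7)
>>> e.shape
(23, 3)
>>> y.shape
(3, 23)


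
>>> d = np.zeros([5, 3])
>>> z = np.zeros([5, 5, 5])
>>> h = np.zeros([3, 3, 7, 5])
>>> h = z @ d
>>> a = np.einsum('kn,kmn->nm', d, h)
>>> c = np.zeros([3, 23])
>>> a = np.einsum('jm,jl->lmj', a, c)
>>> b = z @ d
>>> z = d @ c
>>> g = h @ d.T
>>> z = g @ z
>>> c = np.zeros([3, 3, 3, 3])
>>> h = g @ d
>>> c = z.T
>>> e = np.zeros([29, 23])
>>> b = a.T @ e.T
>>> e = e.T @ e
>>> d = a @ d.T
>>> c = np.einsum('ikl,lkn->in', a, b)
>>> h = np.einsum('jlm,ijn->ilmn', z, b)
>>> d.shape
(23, 5, 5)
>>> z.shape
(5, 5, 23)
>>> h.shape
(3, 5, 23, 29)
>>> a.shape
(23, 5, 3)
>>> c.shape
(23, 29)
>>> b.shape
(3, 5, 29)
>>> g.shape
(5, 5, 5)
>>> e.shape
(23, 23)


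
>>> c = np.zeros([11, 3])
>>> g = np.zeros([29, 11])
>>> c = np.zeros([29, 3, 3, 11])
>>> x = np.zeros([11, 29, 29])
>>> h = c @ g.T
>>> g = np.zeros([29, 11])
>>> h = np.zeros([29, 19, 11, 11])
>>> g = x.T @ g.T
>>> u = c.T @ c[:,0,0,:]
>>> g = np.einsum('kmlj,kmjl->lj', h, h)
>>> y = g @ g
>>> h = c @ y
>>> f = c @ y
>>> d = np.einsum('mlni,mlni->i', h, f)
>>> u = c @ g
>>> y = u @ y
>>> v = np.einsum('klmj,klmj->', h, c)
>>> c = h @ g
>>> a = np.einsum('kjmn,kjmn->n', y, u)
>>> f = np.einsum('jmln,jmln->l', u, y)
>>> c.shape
(29, 3, 3, 11)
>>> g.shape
(11, 11)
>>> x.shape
(11, 29, 29)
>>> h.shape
(29, 3, 3, 11)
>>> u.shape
(29, 3, 3, 11)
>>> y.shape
(29, 3, 3, 11)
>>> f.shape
(3,)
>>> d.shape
(11,)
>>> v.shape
()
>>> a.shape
(11,)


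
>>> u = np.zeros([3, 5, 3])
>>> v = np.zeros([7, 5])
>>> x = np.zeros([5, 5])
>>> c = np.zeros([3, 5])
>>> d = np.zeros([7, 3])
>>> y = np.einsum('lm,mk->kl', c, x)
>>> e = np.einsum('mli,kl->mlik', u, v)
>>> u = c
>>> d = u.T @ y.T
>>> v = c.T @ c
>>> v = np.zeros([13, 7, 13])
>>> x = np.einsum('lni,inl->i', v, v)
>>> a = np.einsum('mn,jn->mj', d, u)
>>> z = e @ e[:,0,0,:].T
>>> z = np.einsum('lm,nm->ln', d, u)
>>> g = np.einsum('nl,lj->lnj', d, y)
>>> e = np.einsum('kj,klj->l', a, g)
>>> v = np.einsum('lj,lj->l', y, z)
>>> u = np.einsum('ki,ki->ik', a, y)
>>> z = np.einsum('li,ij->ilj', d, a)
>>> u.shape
(3, 5)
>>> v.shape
(5,)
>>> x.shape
(13,)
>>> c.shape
(3, 5)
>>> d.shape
(5, 5)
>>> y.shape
(5, 3)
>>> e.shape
(5,)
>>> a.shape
(5, 3)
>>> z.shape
(5, 5, 3)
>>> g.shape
(5, 5, 3)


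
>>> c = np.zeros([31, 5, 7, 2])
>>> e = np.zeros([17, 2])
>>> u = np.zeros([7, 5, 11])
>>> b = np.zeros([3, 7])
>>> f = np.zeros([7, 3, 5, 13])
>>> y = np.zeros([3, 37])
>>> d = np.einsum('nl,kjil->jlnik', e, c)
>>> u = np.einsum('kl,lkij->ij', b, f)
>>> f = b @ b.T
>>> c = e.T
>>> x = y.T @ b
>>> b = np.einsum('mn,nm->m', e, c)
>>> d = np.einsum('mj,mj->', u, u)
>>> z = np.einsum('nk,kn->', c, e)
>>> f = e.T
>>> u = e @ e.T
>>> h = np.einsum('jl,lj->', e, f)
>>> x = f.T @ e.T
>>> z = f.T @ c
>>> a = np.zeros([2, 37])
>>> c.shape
(2, 17)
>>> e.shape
(17, 2)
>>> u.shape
(17, 17)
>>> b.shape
(17,)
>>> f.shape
(2, 17)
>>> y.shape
(3, 37)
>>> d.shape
()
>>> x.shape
(17, 17)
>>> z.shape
(17, 17)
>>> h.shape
()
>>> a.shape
(2, 37)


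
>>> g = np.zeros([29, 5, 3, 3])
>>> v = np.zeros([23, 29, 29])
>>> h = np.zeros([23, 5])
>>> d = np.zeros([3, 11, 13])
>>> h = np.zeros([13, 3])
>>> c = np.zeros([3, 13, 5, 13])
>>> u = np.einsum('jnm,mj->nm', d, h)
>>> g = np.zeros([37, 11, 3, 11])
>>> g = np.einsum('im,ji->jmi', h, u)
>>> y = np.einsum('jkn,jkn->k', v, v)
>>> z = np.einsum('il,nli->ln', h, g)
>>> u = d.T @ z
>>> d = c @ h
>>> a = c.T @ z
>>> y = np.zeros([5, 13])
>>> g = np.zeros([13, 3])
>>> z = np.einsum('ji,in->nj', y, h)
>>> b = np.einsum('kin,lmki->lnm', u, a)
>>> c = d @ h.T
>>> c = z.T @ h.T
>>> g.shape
(13, 3)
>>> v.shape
(23, 29, 29)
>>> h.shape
(13, 3)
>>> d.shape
(3, 13, 5, 3)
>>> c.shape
(5, 13)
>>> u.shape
(13, 11, 11)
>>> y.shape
(5, 13)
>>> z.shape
(3, 5)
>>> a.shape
(13, 5, 13, 11)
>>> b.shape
(13, 11, 5)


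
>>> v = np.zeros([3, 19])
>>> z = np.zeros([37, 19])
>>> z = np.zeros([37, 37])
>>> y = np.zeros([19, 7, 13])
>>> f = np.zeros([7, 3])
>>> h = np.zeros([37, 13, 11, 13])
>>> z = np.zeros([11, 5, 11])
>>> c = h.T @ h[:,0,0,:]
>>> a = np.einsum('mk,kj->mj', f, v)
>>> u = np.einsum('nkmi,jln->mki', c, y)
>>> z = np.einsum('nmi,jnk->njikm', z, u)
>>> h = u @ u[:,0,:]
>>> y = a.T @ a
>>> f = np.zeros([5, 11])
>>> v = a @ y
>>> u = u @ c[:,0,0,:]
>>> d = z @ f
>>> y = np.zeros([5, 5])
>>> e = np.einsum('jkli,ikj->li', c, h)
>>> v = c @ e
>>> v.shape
(13, 11, 13, 13)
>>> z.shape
(11, 13, 11, 13, 5)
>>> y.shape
(5, 5)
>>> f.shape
(5, 11)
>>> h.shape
(13, 11, 13)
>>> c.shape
(13, 11, 13, 13)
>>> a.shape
(7, 19)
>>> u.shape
(13, 11, 13)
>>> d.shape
(11, 13, 11, 13, 11)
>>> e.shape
(13, 13)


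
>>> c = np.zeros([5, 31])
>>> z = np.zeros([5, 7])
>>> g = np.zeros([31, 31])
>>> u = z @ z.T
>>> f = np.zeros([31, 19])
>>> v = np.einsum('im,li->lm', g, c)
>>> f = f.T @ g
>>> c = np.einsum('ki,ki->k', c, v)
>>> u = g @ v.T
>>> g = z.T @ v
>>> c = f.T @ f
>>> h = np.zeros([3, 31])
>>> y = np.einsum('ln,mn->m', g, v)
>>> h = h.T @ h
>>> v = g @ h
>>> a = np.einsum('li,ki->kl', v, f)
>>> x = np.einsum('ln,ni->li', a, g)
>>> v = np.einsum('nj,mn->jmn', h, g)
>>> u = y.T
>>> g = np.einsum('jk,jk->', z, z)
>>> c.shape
(31, 31)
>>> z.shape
(5, 7)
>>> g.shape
()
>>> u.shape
(5,)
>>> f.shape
(19, 31)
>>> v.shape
(31, 7, 31)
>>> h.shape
(31, 31)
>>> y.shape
(5,)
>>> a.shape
(19, 7)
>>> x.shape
(19, 31)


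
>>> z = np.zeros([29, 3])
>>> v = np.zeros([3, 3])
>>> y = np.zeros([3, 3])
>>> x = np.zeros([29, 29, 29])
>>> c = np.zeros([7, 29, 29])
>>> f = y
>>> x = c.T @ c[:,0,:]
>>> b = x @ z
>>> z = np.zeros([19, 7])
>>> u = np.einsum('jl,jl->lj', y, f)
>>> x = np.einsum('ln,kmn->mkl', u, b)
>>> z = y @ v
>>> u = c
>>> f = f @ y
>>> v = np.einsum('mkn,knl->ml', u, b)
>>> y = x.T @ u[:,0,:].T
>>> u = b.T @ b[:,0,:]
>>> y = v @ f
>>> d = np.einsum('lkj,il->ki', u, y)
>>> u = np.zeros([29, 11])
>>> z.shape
(3, 3)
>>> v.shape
(7, 3)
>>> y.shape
(7, 3)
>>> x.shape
(29, 29, 3)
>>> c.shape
(7, 29, 29)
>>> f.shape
(3, 3)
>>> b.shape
(29, 29, 3)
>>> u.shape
(29, 11)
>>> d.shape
(29, 7)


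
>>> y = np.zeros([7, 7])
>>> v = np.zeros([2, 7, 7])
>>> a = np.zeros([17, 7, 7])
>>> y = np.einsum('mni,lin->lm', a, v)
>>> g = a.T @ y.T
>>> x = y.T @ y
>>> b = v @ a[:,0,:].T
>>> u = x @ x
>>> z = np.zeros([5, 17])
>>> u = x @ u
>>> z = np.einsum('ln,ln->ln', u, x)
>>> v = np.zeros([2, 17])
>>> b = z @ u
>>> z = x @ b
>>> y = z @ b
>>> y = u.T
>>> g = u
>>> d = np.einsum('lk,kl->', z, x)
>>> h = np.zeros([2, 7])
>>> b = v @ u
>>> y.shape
(17, 17)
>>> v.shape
(2, 17)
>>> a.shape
(17, 7, 7)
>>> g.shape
(17, 17)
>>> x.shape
(17, 17)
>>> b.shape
(2, 17)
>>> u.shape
(17, 17)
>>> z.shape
(17, 17)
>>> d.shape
()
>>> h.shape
(2, 7)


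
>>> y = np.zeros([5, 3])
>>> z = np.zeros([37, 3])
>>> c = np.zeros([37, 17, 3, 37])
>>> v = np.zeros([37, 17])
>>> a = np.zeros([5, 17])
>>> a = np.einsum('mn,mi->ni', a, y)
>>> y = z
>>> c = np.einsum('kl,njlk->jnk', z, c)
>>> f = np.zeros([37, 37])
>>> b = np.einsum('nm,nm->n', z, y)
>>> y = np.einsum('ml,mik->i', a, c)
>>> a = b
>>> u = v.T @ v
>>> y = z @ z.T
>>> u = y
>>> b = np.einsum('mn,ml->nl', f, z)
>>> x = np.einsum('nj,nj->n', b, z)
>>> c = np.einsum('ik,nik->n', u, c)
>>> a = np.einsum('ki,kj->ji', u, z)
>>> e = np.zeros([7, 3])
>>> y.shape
(37, 37)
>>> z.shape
(37, 3)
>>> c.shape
(17,)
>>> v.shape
(37, 17)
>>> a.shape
(3, 37)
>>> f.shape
(37, 37)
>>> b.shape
(37, 3)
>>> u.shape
(37, 37)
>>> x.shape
(37,)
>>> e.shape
(7, 3)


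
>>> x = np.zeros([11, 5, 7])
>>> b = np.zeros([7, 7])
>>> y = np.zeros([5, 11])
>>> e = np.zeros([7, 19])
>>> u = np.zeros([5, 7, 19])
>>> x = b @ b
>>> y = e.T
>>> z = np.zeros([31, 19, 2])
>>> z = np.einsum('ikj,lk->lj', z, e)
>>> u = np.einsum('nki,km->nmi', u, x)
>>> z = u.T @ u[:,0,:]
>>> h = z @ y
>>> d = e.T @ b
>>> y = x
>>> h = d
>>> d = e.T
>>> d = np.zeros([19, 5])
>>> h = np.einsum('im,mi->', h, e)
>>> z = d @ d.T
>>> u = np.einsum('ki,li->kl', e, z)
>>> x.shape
(7, 7)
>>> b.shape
(7, 7)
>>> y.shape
(7, 7)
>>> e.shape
(7, 19)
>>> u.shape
(7, 19)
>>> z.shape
(19, 19)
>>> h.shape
()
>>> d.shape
(19, 5)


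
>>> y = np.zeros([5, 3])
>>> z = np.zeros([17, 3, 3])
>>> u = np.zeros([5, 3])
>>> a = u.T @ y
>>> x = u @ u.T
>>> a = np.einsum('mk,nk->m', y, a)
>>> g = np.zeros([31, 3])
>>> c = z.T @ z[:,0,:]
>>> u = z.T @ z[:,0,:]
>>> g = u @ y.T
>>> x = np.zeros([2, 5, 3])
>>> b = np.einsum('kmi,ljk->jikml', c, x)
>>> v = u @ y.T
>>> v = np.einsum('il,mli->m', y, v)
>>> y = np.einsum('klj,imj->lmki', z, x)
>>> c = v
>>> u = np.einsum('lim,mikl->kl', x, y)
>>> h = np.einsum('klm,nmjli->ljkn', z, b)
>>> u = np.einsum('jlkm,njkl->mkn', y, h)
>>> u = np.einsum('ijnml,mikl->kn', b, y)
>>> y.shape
(3, 5, 17, 2)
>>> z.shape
(17, 3, 3)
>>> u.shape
(17, 3)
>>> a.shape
(5,)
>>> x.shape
(2, 5, 3)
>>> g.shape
(3, 3, 5)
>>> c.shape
(3,)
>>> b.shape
(5, 3, 3, 3, 2)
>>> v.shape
(3,)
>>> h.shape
(3, 3, 17, 5)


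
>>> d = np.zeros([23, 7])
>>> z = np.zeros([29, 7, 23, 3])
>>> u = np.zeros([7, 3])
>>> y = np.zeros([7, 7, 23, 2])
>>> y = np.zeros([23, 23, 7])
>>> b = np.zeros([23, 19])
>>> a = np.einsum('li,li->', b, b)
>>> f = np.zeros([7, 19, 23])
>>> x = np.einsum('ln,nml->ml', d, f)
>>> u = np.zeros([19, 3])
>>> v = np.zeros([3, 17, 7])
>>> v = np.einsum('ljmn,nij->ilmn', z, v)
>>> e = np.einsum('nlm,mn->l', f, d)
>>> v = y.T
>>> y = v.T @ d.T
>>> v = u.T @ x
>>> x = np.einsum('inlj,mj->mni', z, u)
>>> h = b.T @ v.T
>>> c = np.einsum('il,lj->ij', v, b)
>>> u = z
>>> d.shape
(23, 7)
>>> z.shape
(29, 7, 23, 3)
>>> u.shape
(29, 7, 23, 3)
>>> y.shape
(23, 23, 23)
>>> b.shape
(23, 19)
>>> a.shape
()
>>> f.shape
(7, 19, 23)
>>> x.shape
(19, 7, 29)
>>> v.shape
(3, 23)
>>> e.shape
(19,)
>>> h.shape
(19, 3)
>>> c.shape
(3, 19)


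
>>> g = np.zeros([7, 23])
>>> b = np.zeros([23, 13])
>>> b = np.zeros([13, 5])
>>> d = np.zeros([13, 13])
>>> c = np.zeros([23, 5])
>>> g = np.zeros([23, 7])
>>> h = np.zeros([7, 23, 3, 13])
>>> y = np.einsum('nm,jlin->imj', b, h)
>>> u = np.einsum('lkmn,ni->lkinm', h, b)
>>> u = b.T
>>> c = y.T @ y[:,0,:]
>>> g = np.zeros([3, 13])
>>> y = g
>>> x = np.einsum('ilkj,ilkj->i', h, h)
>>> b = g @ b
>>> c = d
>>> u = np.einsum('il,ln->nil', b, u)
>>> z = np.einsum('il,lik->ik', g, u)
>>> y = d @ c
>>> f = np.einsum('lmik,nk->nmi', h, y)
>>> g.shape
(3, 13)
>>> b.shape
(3, 5)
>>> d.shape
(13, 13)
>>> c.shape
(13, 13)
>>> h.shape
(7, 23, 3, 13)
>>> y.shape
(13, 13)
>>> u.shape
(13, 3, 5)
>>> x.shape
(7,)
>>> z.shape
(3, 5)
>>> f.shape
(13, 23, 3)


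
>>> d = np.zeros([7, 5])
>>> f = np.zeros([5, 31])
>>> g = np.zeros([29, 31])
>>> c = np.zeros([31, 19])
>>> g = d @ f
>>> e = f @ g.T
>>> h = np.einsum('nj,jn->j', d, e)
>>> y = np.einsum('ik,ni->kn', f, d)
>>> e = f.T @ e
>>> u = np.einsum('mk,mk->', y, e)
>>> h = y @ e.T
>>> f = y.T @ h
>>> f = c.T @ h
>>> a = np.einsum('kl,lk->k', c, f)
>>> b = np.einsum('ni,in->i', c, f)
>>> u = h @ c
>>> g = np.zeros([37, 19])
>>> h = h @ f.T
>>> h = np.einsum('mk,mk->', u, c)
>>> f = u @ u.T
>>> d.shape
(7, 5)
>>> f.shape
(31, 31)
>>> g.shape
(37, 19)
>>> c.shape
(31, 19)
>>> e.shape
(31, 7)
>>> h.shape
()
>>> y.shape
(31, 7)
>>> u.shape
(31, 19)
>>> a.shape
(31,)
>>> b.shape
(19,)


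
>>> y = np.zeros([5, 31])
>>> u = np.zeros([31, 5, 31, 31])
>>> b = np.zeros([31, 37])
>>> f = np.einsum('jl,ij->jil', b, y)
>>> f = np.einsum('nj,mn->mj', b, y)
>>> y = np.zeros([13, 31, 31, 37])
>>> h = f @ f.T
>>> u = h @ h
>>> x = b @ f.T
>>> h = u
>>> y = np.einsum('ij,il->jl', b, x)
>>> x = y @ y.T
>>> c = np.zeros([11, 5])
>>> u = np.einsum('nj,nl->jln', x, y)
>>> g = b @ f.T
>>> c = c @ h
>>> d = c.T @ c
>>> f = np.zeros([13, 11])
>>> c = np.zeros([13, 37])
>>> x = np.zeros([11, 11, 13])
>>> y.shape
(37, 5)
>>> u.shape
(37, 5, 37)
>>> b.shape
(31, 37)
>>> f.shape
(13, 11)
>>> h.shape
(5, 5)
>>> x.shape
(11, 11, 13)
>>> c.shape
(13, 37)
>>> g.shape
(31, 5)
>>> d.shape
(5, 5)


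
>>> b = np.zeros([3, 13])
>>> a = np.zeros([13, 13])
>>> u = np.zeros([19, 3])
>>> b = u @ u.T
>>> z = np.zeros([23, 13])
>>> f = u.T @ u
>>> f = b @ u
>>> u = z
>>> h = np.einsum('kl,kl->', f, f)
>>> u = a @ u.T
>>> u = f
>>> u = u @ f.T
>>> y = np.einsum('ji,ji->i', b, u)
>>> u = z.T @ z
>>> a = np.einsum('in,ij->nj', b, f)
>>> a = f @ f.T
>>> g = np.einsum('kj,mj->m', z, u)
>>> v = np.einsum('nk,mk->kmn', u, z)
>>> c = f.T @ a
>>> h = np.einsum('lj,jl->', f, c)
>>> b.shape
(19, 19)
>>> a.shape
(19, 19)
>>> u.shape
(13, 13)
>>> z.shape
(23, 13)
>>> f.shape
(19, 3)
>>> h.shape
()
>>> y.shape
(19,)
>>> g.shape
(13,)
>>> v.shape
(13, 23, 13)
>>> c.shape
(3, 19)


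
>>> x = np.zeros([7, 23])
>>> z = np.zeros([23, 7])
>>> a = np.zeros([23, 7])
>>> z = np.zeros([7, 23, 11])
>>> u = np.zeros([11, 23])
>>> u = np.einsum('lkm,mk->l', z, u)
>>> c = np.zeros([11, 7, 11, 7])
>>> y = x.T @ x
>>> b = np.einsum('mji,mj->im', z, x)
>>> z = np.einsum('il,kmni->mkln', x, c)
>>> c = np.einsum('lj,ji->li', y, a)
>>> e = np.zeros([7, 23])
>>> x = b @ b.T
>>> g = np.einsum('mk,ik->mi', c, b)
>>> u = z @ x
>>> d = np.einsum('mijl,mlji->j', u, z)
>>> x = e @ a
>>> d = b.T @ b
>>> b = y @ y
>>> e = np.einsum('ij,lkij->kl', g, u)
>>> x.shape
(7, 7)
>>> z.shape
(7, 11, 23, 11)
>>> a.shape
(23, 7)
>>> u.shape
(7, 11, 23, 11)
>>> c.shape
(23, 7)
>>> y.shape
(23, 23)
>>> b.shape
(23, 23)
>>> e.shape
(11, 7)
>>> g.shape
(23, 11)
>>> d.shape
(7, 7)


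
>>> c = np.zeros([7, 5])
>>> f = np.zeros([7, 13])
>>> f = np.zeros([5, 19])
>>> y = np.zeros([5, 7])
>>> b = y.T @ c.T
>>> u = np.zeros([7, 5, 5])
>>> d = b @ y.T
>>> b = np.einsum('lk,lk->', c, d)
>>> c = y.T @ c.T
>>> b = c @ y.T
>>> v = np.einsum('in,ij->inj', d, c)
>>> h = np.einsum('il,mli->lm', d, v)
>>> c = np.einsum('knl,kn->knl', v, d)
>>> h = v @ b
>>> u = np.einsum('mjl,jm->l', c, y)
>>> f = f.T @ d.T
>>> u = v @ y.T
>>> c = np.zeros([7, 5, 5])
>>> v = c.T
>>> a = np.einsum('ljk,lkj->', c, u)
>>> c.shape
(7, 5, 5)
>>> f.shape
(19, 7)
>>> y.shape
(5, 7)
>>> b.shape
(7, 5)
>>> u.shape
(7, 5, 5)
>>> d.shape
(7, 5)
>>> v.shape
(5, 5, 7)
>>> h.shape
(7, 5, 5)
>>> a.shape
()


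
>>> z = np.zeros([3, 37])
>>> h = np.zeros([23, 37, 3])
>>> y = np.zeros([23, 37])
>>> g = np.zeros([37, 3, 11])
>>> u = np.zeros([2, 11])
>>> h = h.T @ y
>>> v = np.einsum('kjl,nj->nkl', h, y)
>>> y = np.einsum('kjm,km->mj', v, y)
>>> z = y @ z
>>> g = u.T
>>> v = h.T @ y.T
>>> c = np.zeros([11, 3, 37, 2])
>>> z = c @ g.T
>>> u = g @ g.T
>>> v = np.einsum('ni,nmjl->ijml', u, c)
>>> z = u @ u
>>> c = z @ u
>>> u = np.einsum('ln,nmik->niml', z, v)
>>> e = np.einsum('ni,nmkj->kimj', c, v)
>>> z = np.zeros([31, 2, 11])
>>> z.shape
(31, 2, 11)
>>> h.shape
(3, 37, 37)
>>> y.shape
(37, 3)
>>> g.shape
(11, 2)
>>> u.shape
(11, 3, 37, 11)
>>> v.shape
(11, 37, 3, 2)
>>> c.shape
(11, 11)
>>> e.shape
(3, 11, 37, 2)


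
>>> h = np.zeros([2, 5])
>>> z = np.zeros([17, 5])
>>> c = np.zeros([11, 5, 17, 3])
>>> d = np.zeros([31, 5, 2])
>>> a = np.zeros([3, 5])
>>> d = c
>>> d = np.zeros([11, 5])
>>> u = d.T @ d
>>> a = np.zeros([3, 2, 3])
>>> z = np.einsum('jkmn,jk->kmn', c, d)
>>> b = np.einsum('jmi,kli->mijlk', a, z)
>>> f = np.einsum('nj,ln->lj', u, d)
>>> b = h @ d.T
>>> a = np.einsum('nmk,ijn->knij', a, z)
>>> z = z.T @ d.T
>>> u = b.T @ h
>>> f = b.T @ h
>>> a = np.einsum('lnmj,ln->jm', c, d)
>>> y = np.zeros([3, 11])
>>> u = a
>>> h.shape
(2, 5)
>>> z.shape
(3, 17, 11)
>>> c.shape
(11, 5, 17, 3)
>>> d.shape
(11, 5)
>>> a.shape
(3, 17)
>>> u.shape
(3, 17)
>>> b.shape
(2, 11)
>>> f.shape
(11, 5)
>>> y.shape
(3, 11)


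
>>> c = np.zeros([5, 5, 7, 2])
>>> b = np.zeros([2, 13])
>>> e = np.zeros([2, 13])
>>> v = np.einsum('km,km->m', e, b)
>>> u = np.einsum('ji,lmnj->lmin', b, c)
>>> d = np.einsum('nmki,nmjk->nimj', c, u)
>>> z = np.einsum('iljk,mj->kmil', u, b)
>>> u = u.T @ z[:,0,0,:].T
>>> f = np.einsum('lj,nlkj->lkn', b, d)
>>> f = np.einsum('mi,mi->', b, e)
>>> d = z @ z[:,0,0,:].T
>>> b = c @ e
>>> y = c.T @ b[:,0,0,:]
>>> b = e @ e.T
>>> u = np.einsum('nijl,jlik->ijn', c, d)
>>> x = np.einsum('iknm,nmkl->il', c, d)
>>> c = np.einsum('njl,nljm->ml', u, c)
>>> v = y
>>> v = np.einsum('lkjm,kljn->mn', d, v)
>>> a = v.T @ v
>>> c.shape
(2, 5)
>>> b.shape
(2, 2)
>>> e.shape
(2, 13)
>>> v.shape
(7, 13)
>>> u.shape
(5, 7, 5)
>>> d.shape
(7, 2, 5, 7)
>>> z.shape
(7, 2, 5, 5)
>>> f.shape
()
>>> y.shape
(2, 7, 5, 13)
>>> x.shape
(5, 7)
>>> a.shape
(13, 13)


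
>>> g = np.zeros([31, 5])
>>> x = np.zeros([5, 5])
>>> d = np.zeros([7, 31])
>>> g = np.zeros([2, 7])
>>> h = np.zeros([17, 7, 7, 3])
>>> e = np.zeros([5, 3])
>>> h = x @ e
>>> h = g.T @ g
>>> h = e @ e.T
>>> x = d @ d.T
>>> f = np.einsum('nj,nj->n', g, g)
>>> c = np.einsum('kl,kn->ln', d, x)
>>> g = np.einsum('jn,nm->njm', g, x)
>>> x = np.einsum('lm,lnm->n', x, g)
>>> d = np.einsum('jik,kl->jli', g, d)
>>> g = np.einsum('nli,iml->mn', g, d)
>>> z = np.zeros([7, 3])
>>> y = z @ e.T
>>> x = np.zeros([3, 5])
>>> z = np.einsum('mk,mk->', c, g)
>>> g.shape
(31, 7)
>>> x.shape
(3, 5)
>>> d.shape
(7, 31, 2)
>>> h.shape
(5, 5)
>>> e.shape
(5, 3)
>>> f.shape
(2,)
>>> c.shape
(31, 7)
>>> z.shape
()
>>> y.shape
(7, 5)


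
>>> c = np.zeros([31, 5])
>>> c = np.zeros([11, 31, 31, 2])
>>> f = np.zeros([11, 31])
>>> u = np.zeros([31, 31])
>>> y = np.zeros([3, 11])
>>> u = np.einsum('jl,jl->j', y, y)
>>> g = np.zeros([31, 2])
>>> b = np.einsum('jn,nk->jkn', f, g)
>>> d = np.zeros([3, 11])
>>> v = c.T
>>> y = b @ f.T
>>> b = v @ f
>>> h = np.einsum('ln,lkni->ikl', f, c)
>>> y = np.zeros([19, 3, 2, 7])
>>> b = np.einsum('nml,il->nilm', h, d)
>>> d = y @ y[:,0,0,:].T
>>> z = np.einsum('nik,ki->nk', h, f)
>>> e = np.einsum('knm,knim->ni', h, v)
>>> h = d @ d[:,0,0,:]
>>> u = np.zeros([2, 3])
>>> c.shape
(11, 31, 31, 2)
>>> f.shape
(11, 31)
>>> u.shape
(2, 3)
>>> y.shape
(19, 3, 2, 7)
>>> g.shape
(31, 2)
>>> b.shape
(2, 3, 11, 31)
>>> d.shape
(19, 3, 2, 19)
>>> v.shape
(2, 31, 31, 11)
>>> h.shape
(19, 3, 2, 19)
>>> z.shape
(2, 11)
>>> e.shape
(31, 31)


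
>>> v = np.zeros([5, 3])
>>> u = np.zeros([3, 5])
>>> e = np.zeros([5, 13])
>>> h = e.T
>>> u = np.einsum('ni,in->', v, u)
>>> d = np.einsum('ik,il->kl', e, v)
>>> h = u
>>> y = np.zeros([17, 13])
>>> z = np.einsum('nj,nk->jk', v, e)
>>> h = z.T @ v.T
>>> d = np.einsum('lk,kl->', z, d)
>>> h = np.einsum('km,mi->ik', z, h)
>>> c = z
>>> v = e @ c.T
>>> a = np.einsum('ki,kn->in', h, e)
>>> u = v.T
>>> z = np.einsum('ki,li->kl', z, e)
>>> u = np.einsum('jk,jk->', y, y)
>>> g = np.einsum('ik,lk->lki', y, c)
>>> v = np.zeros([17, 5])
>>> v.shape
(17, 5)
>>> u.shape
()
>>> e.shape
(5, 13)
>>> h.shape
(5, 3)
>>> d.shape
()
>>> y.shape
(17, 13)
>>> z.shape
(3, 5)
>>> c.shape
(3, 13)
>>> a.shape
(3, 13)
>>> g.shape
(3, 13, 17)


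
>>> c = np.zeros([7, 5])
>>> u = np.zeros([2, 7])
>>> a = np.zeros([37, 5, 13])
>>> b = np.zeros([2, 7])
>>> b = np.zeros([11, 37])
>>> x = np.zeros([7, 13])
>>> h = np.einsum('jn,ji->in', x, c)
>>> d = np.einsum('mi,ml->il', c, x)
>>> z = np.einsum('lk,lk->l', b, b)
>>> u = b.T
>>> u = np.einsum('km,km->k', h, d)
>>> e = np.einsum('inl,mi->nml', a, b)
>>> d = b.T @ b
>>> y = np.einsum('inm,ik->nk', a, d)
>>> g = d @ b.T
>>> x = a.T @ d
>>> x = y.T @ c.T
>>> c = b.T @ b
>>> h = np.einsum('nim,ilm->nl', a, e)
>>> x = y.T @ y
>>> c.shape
(37, 37)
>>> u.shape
(5,)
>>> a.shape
(37, 5, 13)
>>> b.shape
(11, 37)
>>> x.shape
(37, 37)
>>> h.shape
(37, 11)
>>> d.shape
(37, 37)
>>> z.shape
(11,)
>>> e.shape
(5, 11, 13)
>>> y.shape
(5, 37)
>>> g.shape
(37, 11)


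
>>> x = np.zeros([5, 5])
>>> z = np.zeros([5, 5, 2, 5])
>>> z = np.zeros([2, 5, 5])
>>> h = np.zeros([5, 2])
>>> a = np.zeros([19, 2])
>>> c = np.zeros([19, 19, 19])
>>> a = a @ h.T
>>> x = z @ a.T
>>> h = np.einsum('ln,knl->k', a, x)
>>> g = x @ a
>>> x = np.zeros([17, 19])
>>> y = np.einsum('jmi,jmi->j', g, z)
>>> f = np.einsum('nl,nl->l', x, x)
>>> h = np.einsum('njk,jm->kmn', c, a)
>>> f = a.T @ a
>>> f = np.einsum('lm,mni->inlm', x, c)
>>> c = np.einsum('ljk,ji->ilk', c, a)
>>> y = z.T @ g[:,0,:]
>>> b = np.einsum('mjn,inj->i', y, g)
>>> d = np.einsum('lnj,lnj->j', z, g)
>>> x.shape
(17, 19)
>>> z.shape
(2, 5, 5)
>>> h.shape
(19, 5, 19)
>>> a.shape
(19, 5)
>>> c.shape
(5, 19, 19)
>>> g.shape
(2, 5, 5)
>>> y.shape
(5, 5, 5)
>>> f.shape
(19, 19, 17, 19)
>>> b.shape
(2,)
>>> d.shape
(5,)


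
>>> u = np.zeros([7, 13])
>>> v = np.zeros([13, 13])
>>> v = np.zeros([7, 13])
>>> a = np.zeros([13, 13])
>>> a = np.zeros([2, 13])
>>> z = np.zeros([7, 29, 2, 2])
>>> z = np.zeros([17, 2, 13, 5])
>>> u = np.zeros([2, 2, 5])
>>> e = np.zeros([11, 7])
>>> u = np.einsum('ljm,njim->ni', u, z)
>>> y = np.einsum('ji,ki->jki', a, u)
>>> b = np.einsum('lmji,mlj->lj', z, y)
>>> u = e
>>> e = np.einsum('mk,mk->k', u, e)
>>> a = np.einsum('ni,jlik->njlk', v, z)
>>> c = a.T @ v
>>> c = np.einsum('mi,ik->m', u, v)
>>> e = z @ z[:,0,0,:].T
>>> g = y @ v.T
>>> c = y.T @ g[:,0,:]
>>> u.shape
(11, 7)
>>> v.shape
(7, 13)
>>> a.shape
(7, 17, 2, 5)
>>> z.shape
(17, 2, 13, 5)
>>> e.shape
(17, 2, 13, 17)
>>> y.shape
(2, 17, 13)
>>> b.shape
(17, 13)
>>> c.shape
(13, 17, 7)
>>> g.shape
(2, 17, 7)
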